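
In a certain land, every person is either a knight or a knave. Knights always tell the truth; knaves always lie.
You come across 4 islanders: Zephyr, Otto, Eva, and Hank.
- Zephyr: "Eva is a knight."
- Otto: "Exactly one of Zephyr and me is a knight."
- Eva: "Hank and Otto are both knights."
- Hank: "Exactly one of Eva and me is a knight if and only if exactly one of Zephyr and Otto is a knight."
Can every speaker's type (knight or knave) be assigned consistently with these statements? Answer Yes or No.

Yes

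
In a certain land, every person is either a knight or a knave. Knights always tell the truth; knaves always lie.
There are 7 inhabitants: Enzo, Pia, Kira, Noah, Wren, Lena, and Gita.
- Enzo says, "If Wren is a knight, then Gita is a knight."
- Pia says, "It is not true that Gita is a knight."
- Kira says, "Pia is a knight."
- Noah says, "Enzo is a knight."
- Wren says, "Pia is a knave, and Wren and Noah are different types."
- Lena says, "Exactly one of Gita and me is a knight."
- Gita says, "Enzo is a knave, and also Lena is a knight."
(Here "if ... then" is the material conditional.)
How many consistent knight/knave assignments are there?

2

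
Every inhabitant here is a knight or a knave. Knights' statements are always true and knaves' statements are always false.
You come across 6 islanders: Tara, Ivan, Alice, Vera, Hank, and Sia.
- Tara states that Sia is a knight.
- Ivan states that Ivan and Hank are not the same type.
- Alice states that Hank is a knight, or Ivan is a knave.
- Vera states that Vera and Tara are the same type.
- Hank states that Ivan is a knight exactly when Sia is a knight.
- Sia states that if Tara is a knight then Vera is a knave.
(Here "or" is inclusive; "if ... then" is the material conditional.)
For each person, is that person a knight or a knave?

Tara is a knight, Ivan is a knave, Alice is a knight, Vera is a knave, Hank is a knave, and Sia is a knight.

Tara is a knight; "Sia is a knight" is true, as required.
Ivan (knave): "Ivan and Hank are not the same type" — false. ✓
Since Alice is a knight, "Hank is a knight, or Ivan is a knave" needs to be true, which holds.
Since Vera is a knave, "Vera and Tara are the same type" needs to be false, which holds.
As a knave, Hank's statement "Ivan is a knight exactly when Sia is a knight" should be false; it is.
Sia (knight): "if Tara is a knight then Vera is a knave" — true. ✓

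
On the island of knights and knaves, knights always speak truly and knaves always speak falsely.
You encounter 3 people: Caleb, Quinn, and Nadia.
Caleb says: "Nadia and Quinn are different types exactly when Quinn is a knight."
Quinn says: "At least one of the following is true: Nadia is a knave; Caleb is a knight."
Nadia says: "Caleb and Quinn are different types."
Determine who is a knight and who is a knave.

Knights: Caleb and Quinn. Knaves: Nadia.

Caleb is a knight, so "Nadia and Quinn are different types exactly when Quinn is a knight" must be True — and it is.
Since Quinn is a knight, "at least one of the following is true: Nadia is a knave; Caleb is a knight" needs to be True, which holds.
Nadia (knave): "Caleb and Quinn are different types" — false. ✓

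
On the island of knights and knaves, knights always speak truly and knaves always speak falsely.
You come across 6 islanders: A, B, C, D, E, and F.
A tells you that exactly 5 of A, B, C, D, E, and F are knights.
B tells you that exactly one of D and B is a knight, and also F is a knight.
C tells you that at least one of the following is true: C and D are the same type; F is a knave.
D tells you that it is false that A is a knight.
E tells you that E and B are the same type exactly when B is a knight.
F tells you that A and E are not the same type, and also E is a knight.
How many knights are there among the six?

2

The unique consistent assignment is A=knave, B=knave, C=knight, D=knight, E=knave, F=knave.
That has 2 knights.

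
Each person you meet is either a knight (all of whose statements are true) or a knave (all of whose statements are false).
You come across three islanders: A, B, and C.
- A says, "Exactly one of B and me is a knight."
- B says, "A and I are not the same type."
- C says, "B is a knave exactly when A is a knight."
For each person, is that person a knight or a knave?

A is a knave, B is a knave, and C is a knave.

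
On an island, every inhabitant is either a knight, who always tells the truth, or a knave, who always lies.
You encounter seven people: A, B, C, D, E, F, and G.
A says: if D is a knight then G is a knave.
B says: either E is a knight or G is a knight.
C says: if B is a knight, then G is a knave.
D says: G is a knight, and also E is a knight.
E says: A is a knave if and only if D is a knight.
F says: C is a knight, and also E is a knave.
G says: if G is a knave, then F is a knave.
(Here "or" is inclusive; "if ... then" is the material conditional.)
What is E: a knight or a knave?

E is a knight.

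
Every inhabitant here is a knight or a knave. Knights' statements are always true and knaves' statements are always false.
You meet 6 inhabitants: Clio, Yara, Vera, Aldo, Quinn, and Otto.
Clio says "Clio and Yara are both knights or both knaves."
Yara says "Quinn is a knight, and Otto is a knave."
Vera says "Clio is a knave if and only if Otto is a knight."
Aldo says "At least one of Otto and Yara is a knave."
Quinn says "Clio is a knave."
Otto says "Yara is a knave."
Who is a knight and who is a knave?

Clio is a knave; "Clio and Yara are both knights or both knaves" is false, as required.
Yara is a knight; "Quinn is a knight, and Otto is a knave" is true, as required.
Vera (knave): "Clio is a knave if and only if Otto is a knight" — false. ✓
Aldo is a knight, so "at least one of Otto and Yara is a knave" must be true — and it is.
Since Quinn is a knight, "Clio is a knave" needs to be true, which holds.
Otto is a knave; "Yara is a knave" is false, as required.

Knights: Yara, Aldo, and Quinn. Knaves: Clio, Vera, and Otto.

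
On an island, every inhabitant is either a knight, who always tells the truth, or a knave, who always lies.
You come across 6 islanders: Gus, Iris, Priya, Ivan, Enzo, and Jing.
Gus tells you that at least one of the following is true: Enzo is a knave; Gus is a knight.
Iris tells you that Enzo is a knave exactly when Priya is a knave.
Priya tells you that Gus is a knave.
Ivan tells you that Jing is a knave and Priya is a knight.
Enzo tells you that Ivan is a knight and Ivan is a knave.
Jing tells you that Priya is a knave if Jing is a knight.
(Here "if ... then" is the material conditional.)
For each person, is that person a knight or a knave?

Gus is a knight, so "at least one of the following is true: Enzo is a knave; Gus is a knight" must be True — and it is.
As a knight, Iris's statement "Enzo is a knave exactly when Priya is a knave" should be True; it is.
Priya is a knave, so "Gus is a knave" must be false — and it is.
Ivan is a knave, so "Jing is a knave and Priya is a knight" must be false — and it is.
Enzo is a knave, so "Ivan is a knight and Ivan is a knave" must be false — and it is.
Jing is a knight, so "Priya is a knave if Jing is a knight" must be True — and it is.

Knights: Gus, Iris, and Jing. Knaves: Priya, Ivan, and Enzo.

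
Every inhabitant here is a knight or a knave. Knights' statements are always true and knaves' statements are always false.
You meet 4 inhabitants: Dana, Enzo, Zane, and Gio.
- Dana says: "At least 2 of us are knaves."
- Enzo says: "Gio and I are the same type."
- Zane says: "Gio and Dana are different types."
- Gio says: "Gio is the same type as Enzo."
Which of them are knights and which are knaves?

As a knave, Dana's statement "at least 2 of us are knaves" should be false; it is.
Enzo is a knight, so "Gio and I are the same type" must be true — and it is.
As a knight, Zane's statement "Gio and Dana are different types" should be true; it is.
Since Gio is a knight, "Gio is the same type as Enzo" needs to be true, which holds.

Dana is a knave, Enzo is a knight, Zane is a knight, and Gio is a knight.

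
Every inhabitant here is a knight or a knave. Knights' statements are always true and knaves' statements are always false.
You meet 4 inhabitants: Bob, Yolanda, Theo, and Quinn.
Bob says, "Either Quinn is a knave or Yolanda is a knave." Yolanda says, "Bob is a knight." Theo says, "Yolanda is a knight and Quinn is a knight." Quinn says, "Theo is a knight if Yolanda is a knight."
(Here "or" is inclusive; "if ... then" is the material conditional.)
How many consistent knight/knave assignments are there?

1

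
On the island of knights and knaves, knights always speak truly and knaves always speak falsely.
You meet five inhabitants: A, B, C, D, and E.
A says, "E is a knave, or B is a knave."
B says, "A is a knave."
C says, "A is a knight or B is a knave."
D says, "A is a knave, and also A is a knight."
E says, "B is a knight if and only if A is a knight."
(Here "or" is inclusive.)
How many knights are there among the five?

The unique consistent assignment is A=knight, B=knave, C=knight, D=knave, E=knave.
That has 2 knights.

2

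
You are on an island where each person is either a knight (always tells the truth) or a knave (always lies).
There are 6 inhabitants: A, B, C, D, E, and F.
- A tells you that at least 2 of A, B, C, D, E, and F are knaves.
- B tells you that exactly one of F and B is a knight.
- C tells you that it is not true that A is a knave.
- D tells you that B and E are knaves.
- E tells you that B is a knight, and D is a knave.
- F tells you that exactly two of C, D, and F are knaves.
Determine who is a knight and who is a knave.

A is a knight, B is a knave, C is a knight, D is a knight, E is a knave, and F is a knave.

A (knight): "at least 2 of A, B, C, D, E, and F are knaves" — true. ✓
B is a knave, so "exactly one of F and B is a knight" must be false — and it is.
C is a knight, and the claim "it is not true that A is a knave" is indeed true.
As a knight, D's statement "B and E are knaves" should be true; it is.
E is a knave, so "B is a knight, and D is a knave" must be false — and it is.
As a knave, F's statement "exactly two of C, D, and F are knaves" should be false; it is.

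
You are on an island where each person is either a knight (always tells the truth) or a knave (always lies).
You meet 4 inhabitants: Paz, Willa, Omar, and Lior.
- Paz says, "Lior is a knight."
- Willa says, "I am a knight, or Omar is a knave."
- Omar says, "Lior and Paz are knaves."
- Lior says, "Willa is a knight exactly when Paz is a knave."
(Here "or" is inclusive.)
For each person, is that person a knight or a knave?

Knights: Omar. Knaves: Paz, Willa, and Lior.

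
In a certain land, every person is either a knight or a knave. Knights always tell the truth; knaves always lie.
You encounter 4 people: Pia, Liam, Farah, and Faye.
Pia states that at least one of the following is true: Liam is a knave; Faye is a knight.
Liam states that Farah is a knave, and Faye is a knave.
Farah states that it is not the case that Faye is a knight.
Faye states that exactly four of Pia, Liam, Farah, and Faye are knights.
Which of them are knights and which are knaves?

Pia is a knight, Liam is a knave, Farah is a knight, and Faye is a knave.

Pia (knight): "at least one of the following is true: Liam is a knave; Faye is a knight" — true. ✓
Liam is a knave, so "Farah is a knave, and Faye is a knave" must be False — and it is.
Farah is a knight, and the claim "it is not the case that Faye is a knight" is indeed true.
As a knave, Faye's statement "exactly four of Pia, Liam, Farah, and Faye are knights" should be False; it is.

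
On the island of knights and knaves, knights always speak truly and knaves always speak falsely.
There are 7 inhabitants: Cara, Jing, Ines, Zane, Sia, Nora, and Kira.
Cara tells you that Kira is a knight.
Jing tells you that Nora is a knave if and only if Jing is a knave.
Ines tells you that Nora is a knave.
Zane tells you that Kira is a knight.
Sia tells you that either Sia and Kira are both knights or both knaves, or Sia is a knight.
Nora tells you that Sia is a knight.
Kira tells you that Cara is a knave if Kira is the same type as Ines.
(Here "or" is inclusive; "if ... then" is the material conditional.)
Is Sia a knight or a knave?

Sia is a knight.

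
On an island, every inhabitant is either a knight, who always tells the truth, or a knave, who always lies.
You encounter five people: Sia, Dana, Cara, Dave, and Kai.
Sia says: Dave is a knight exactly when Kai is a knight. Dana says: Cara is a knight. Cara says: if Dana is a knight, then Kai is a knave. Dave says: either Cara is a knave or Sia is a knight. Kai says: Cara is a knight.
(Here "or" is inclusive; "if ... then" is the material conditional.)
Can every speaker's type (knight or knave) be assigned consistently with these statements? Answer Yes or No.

No

Checking all 32 assignments, each has at least one speaker whose statement's truth value contradicts their type.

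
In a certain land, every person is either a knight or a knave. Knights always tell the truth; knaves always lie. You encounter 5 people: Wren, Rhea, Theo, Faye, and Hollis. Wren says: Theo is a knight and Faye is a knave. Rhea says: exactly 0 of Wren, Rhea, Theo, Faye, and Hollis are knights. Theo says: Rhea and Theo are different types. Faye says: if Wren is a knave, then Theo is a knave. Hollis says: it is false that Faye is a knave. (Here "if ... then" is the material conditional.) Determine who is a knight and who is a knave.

Wren is a knave, and the claim "Theo is a knight and Faye is a knave" is indeed false.
Rhea is a knave, and the claim "exactly 0 of Wren, Rhea, Theo, Faye, and Hollis are knights" is indeed false.
Theo (knave): "Rhea and Theo are different types" — false. ✓
Faye is a knight, and the claim "if Wren is a knave, then Theo is a knave" is indeed True.
Hollis is a knight, and the claim "it is false that Faye is a knave" is indeed True.

Wren is a knave, Rhea is a knave, Theo is a knave, Faye is a knight, and Hollis is a knight.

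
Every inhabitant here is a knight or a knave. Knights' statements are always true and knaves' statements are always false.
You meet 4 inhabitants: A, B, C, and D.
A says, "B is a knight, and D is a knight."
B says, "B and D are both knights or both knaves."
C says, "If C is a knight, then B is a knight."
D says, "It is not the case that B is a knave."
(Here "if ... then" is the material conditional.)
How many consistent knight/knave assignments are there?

Consistent assignments:
  A=knight, B=knight, C=knight, D=knight

1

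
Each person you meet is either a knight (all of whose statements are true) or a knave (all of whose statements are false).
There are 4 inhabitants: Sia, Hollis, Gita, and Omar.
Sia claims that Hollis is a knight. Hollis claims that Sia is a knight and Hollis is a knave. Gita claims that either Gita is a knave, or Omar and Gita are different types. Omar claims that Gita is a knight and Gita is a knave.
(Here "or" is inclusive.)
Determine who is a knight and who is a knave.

Suppose Sia is a knight. Then Sia's statement "Hollis is a knight" would have to be true. Checking the 8 ways to assign the others, none is consistent with every speaker.
(For instance, with Hollis=knave, Gita=knight, Omar=knave, Sia's claim "Hollis is a knight" comes out false where it would need to be true.)
So Sia must be a knave, making "Hollis is a knight" false. Taking Sia=knave, Hollis=knave, Gita=knight, Omar=knave, each remaining statement checks out:
  Hollis (knave): "Sia is a knight and Hollis is a knave" — false. ✓
  Gita (knight): "either Gita is a knave, or Omar and Gita are different types" — true. ✓
  Omar (knave): "Gita is a knight and Gita is a knave" — false. ✓
This is the unique consistent assignment.

Sia is a knave, Hollis is a knave, Gita is a knight, and Omar is a knave.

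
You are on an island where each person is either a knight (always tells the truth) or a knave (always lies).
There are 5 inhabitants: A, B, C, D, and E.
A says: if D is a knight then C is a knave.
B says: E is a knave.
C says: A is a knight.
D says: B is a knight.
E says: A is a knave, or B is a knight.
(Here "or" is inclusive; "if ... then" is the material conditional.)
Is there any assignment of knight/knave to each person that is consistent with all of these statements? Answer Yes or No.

Checking all 32 assignments, each has at least one speaker whose statement's truth value contradicts their type.

No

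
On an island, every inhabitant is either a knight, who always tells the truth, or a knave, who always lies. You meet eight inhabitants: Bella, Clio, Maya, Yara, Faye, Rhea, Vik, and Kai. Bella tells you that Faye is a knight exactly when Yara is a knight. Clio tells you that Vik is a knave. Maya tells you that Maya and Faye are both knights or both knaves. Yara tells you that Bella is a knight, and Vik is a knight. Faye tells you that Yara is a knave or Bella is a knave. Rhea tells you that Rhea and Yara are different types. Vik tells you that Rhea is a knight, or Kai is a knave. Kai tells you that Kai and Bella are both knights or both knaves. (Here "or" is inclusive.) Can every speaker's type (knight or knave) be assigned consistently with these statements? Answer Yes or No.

Checking all 256 assignments, each has at least one speaker whose statement's truth value contradicts their type.

No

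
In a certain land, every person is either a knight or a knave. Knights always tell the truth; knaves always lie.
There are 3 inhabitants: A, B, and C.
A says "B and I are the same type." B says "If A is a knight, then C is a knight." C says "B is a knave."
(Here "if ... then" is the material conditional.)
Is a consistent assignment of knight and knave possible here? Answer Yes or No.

Yes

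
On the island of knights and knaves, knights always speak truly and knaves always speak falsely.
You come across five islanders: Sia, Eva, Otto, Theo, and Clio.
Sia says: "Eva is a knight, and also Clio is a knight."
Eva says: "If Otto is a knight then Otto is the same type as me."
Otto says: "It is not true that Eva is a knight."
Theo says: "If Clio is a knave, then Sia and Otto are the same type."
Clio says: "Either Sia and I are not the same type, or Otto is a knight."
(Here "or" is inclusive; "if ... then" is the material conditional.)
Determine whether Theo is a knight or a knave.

Consistent assignments: {Sia=knave, Eva=knight, Otto=knave, Theo=knight, Clio=knave}; {Sia=knave, Eva=knave, Otto=knight, Theo=knight, Clio=knight}
In every consistent assignment, Theo is a knight.

Theo is a knight.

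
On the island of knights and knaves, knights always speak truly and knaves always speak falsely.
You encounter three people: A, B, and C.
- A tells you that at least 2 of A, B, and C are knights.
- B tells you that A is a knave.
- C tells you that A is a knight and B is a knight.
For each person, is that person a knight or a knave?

Knights: B. Knaves: A and C.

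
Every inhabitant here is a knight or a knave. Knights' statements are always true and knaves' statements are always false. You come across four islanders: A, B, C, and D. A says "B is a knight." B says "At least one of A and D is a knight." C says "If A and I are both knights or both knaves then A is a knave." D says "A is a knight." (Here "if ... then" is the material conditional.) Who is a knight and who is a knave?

Knights: C. Knaves: A, B, and D.

A is a knave, so "B is a knight" must be false — and it is.
B is a knave; "at least one of A and D is a knight" is false, as required.
C is a knight, so "if A and I are both knights or both knaves then A is a knave" must be True — and it is.
D is a knave; "A is a knight" is false, as required.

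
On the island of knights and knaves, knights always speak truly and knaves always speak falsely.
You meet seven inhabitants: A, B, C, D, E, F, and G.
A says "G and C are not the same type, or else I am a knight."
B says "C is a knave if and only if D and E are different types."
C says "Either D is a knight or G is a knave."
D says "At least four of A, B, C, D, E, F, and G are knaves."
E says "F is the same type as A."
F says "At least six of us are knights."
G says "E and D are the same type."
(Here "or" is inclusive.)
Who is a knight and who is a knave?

As a knight, A's statement "G and C are not the same type, or else I am a knight" should be True; it is.
As a knave, B's statement "C is a knave if and only if D and E are different types" should be False; it is.
Since C is a knight, "either D is a knight or G is a knave" needs to be True, which holds.
Since D is a knight, "at least four of A, B, C, D, E, F, and G are knaves" needs to be True, which holds.
E is a knave, and the claim "F is the same type as A" is indeed False.
F (knave): "at least six of us are knights" — False. ✓
G is a knave, and the claim "E and D are the same type" is indeed False.

A is a knight, B is a knave, C is a knight, D is a knight, E is a knave, F is a knave, and G is a knave.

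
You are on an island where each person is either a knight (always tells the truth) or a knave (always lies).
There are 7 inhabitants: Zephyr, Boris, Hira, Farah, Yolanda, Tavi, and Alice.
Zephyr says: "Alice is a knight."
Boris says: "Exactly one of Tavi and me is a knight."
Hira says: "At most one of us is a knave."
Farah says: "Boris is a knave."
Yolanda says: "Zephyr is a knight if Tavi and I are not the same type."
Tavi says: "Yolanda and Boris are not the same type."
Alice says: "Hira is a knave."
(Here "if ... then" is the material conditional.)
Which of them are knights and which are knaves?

Zephyr is a knight, Boris is a knight, Hira is a knave, Farah is a knave, Yolanda is a knight, Tavi is a knave, and Alice is a knight.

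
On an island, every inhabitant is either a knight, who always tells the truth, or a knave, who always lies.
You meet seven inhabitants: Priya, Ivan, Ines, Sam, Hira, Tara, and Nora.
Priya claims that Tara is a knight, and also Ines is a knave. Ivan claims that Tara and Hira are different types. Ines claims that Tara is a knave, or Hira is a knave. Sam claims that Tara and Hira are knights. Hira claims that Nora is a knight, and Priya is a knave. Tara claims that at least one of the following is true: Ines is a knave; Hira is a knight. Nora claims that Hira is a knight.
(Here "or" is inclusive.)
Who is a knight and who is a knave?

Knights: Ines. Knaves: Priya, Ivan, Sam, Hira, Tara, and Nora.

Priya is a knave, so "Tara is a knight, and also Ines is a knave" must be False — and it is.
Ivan is a knave, and the claim "Tara and Hira are different types" is indeed False.
Ines is a knight, so "Tara is a knave, or Hira is a knave" must be true — and it is.
Sam is a knave; "Tara and Hira are knights" is False, as required.
Hira is a knave, so "Nora is a knight, and Priya is a knave" must be False — and it is.
As a knave, Tara's statement "at least one of the following is true: Ines is a knave; Hira is a knight" should be False; it is.
Nora (knave): "Hira is a knight" — False. ✓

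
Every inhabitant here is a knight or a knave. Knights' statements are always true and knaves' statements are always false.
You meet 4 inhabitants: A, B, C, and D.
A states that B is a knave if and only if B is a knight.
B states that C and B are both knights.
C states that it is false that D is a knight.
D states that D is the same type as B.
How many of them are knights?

2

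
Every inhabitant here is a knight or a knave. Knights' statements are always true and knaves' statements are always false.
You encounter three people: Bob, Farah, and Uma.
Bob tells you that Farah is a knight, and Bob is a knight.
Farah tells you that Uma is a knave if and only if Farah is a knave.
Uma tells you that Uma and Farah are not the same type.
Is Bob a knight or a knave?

Bob is a knave.

Consistent assignments: {Bob=knave, Farah=knave, Uma=knight}
In every consistent assignment, Bob is a knave.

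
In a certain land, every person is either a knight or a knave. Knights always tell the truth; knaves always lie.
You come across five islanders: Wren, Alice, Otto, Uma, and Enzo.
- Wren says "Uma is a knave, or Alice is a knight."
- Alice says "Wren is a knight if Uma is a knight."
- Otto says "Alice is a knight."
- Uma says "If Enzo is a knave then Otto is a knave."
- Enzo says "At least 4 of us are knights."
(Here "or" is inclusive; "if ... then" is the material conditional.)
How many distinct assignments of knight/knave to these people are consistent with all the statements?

3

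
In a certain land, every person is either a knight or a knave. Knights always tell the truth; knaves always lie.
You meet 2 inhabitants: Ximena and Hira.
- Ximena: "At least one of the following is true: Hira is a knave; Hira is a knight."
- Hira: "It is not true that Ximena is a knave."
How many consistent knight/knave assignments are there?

1

Consistent assignments:
  Ximena=knight, Hira=knight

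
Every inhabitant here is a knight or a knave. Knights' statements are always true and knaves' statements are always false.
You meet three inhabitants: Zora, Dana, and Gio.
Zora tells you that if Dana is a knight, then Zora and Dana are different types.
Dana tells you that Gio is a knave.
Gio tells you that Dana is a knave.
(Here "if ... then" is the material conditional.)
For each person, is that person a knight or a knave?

Suppose Zora is a knave. Then Zora's statement "if Dana is a knight, then Zora and Dana are different types" would have to be false. Checking the 4 ways to assign the others, none is consistent with every speaker.
(For instance, with Dana=knave, Gio=knight, Zora's claim "if Dana is a knight, then Zora and Dana are different types" comes out true where it would need to be false.)
So Zora must be a knight, making "if Dana is a knight, then Zora and Dana are different types" true. Taking Zora=knight, Dana=knave, Gio=knight, each remaining statement checks out:
  Dana (knave): "Gio is a knave" — false. ✓
  Gio (knight): "Dana is a knave" — true. ✓
This is the unique consistent assignment.

Zora is a knight, Dana is a knave, and Gio is a knight.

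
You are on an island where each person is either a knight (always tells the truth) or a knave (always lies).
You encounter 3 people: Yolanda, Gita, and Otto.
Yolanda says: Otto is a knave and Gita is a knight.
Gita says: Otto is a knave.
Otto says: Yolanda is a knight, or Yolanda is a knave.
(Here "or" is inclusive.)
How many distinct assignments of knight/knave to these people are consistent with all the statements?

Consistent assignments:
  Yolanda=knave, Gita=knave, Otto=knight

1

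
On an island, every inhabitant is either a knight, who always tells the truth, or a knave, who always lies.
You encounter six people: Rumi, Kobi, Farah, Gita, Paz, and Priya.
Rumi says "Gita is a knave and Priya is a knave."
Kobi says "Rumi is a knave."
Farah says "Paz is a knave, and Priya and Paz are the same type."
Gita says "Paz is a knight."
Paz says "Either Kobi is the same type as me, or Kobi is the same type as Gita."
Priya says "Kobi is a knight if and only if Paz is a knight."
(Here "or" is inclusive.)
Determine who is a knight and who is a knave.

Rumi is a knave, Kobi is a knight, Farah is a knave, Gita is a knight, Paz is a knight, and Priya is a knight.

Rumi (knave): "Gita is a knave and Priya is a knave" — false. ✓
Kobi is a knight, so "Rumi is a knave" must be True — and it is.
Farah (knave): "Paz is a knave, and Priya and Paz are the same type" — false. ✓
Gita is a knight, so "Paz is a knight" must be True — and it is.
As a knight, Paz's statement "either Kobi is the same type as me, or Kobi is the same type as Gita" should be True; it is.
Priya is a knight; "Kobi is a knight if and only if Paz is a knight" is True, as required.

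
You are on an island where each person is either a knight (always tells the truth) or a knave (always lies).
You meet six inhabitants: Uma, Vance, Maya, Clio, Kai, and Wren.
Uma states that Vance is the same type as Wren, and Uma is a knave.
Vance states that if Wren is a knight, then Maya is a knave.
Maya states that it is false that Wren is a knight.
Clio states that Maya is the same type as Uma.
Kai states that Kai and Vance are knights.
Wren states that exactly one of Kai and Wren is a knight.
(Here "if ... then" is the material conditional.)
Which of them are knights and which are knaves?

Uma is a knave, Vance is a knight, Maya is a knight, Clio is a knave, Kai is a knave, and Wren is a knave.

Uma is a knave, and the claim "Vance is the same type as Wren, and Uma is a knave" is indeed False.
As a knight, Vance's statement "if Wren is a knight, then Maya is a knave" should be True; it is.
As a knight, Maya's statement "it is false that Wren is a knight" should be True; it is.
Since Clio is a knave, "Maya is the same type as Uma" needs to be False, which holds.
Kai is a knave, so "Kai and Vance are knights" must be False — and it is.
Wren is a knave, so "exactly one of Kai and Wren is a knight" must be False — and it is.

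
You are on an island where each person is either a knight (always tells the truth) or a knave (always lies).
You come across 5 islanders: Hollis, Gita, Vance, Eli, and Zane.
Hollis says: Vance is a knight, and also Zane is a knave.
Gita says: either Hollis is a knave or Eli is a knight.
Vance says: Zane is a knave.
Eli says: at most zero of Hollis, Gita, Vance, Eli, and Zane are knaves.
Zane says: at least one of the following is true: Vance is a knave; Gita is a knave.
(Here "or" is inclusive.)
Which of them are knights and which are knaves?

As a knave, Hollis's statement "Vance is a knight, and also Zane is a knave" should be False; it is.
Since Gita is a knight, "either Hollis is a knave or Eli is a knight" needs to be true, which holds.
Vance is a knave, and the claim "Zane is a knave" is indeed False.
Eli is a knave; "at most zero of Hollis, Gita, Vance, Eli, and Zane are knaves" is False, as required.
Zane is a knight, so "at least one of the following is true: Vance is a knave; Gita is a knave" must be true — and it is.

Hollis is a knave, Gita is a knight, Vance is a knave, Eli is a knave, and Zane is a knight.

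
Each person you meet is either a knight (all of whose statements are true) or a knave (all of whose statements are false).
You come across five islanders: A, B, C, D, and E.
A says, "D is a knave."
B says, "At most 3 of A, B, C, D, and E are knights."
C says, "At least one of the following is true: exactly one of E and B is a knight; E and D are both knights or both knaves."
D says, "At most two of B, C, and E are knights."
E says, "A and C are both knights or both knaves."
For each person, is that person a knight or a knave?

A is a knave, B is a knight, C is a knight, D is a knight, and E is a knave.

A is a knave, so "D is a knave" must be false — and it is.
B is a knight, so "at most 3 of A, B, C, D, and E are knights" must be True — and it is.
Since C is a knight, "at least one of the following is true: exactly one of E and B is a knight; E and D are both knights or both knaves" needs to be True, which holds.
D is a knight, so "at most two of B, C, and E are knights" must be True — and it is.
As a knave, E's statement "A and C are both knights or both knaves" should be false; it is.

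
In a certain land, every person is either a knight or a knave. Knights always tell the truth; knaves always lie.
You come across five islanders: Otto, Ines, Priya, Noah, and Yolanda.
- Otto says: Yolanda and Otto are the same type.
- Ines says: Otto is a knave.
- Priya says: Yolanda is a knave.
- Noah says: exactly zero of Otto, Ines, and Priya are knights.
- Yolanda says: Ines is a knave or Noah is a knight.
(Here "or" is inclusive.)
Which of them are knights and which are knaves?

Otto is a knight, Ines is a knave, Priya is a knave, Noah is a knave, and Yolanda is a knight.

As a knight, Otto's statement "Yolanda and Otto are the same type" should be True; it is.
Since Ines is a knave, "Otto is a knave" needs to be False, which holds.
Priya (knave): "Yolanda is a knave" — False. ✓
As a knave, Noah's statement "exactly zero of Otto, Ines, and Priya are knights" should be False; it is.
As a knight, Yolanda's statement "Ines is a knave or Noah is a knight" should be True; it is.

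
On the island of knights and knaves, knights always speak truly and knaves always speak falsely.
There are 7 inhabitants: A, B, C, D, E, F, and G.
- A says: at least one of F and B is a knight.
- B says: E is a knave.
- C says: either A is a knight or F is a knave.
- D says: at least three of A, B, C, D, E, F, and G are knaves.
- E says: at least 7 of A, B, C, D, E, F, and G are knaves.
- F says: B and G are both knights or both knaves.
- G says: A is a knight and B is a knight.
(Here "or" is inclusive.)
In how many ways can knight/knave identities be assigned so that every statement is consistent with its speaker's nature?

Consistent assignments:
  A=knight, B=knight, C=knight, D=knave, E=knave, F=knight, G=knight

1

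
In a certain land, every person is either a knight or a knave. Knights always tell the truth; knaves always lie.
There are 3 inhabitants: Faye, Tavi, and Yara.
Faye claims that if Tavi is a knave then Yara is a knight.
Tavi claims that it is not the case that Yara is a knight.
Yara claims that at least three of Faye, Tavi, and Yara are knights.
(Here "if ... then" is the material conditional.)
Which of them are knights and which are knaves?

Faye is a knight, Tavi is a knight, and Yara is a knave.

Faye (knight): "if Tavi is a knave then Yara is a knight" — true. ✓
Tavi is a knight; "it is not the case that Yara is a knight" is true, as required.
Yara is a knave, so "at least three of Faye, Tavi, and Yara are knights" must be false — and it is.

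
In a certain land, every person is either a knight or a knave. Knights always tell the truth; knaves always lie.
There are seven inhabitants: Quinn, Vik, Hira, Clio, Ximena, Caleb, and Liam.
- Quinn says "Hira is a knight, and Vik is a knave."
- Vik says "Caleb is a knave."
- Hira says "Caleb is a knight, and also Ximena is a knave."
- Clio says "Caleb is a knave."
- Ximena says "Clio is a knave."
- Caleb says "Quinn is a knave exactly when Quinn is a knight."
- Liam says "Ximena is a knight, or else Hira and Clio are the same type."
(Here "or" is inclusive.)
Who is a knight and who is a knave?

Knights: Vik and Clio. Knaves: Quinn, Hira, Ximena, Caleb, and Liam.

Quinn is a knave, and the claim "Hira is a knight, and Vik is a knave" is indeed False.
Vik is a knight; "Caleb is a knave" is true, as required.
Since Hira is a knave, "Caleb is a knight, and also Ximena is a knave" needs to be False, which holds.
As a knight, Clio's statement "Caleb is a knave" should be true; it is.
Ximena is a knave; "Clio is a knave" is False, as required.
As a knave, Caleb's statement "Quinn is a knave exactly when Quinn is a knight" should be False; it is.
Liam (knave): "Ximena is a knight, or else Hira and Clio are the same type" — False. ✓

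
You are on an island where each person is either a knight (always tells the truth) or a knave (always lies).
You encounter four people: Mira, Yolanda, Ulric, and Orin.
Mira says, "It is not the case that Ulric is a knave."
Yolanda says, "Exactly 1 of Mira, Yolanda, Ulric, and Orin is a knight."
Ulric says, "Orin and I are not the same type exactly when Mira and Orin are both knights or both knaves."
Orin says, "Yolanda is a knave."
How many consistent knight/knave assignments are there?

1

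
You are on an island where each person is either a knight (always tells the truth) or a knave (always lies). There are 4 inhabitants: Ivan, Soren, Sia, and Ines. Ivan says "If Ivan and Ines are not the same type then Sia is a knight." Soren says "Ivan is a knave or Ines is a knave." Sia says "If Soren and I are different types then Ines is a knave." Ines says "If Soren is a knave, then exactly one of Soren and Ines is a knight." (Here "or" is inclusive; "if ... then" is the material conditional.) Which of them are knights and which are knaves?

Knights: Soren and Ines. Knaves: Ivan and Sia.

Suppose Ivan is a knight. Then Ivan's statement "if Ivan and Ines are not the same type then Sia is a knight" would have to be true. Checking the 8 ways to assign the others, none is consistent with every speaker.
(For instance, with Soren=knight, Sia=knave, Ines=knight, Soren's claim "Ivan is a knave or Ines is a knave" comes out false where it would need to be true.)
So Ivan must be a knave, making "if Ivan and Ines are not the same type then Sia is a knight" false. Taking Ivan=knave, Soren=knight, Sia=knave, Ines=knight, each remaining statement checks out:
  Soren (knight): "Ivan is a knave or Ines is a knave" — true. ✓
  Sia (knave): "if Soren and I are different types then Ines is a knave" — false. ✓
  Ines (knight): "if Soren is a knave, then exactly one of Soren and Ines is a knight" — true. ✓
This is the unique consistent assignment.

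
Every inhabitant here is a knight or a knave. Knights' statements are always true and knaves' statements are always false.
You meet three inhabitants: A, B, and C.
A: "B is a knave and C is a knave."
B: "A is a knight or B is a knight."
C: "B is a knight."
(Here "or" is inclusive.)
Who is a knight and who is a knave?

A (knave): "B is a knave and C is a knave" — False. ✓
As a knight, B's statement "A is a knight or B is a knight" should be True; it is.
C is a knight; "B is a knight" is True, as required.

A is a knave, B is a knight, and C is a knight.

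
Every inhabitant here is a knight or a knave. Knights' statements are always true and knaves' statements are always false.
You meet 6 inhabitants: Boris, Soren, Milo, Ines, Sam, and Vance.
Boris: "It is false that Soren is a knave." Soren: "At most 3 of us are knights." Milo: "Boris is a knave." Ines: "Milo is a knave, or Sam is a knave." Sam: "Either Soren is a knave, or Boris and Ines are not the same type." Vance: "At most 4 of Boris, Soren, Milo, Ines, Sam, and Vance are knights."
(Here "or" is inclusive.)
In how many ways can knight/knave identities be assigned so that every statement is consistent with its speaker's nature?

0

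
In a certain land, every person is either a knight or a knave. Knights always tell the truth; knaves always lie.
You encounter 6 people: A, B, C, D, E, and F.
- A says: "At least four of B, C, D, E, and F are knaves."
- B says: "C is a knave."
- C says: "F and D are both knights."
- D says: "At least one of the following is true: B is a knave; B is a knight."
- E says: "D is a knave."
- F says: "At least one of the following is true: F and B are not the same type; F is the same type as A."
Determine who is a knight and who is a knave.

As a knave, A's statement "at least four of B, C, D, E, and F are knaves" should be false; it is.
B (knave): "C is a knave" — false. ✓
C is a knight, so "F and D are both knights" must be true — and it is.
D is a knight, so "at least one of the following is true: B is a knave; B is a knight" must be true — and it is.
As a knave, E's statement "D is a knave" should be false; it is.
Since F is a knight, "at least one of the following is true: F and B are not the same type; F is the same type as A" needs to be true, which holds.

A is a knave, B is a knave, C is a knight, D is a knight, E is a knave, and F is a knight.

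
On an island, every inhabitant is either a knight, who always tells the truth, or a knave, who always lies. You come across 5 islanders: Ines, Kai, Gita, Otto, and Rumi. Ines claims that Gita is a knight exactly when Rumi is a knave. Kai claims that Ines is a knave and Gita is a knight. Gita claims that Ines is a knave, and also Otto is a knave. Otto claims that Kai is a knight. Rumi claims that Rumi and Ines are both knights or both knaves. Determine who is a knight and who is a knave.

Ines is a knight, Kai is a knave, Gita is a knave, Otto is a knave, and Rumi is a knight.

Ines (knight): "Gita is a knight exactly when Rumi is a knave" — true. ✓
As a knave, Kai's statement "Ines is a knave and Gita is a knight" should be false; it is.
Gita is a knave; "Ines is a knave, and also Otto is a knave" is false, as required.
As a knave, Otto's statement "Kai is a knight" should be false; it is.
Rumi is a knight; "Rumi and Ines are both knights or both knaves" is true, as required.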